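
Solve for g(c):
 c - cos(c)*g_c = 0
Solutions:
 g(c) = C1 + Integral(c/cos(c), c)


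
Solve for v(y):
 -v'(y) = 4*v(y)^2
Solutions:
 v(y) = 1/(C1 + 4*y)


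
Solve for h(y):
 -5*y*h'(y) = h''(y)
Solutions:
 h(y) = C1 + C2*erf(sqrt(10)*y/2)


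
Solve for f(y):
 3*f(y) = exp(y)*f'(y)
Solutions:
 f(y) = C1*exp(-3*exp(-y))


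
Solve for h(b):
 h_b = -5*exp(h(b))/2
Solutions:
 h(b) = log(1/(C1 + 5*b)) + log(2)


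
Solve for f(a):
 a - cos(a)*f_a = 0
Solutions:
 f(a) = C1 + Integral(a/cos(a), a)


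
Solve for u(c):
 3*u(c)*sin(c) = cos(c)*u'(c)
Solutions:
 u(c) = C1/cos(c)^3


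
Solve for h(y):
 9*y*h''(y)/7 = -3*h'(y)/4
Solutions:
 h(y) = C1 + C2*y^(5/12)


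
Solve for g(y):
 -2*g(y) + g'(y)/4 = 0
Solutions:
 g(y) = C1*exp(8*y)


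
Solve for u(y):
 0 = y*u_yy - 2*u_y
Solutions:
 u(y) = C1 + C2*y^3


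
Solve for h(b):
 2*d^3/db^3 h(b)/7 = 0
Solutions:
 h(b) = C1 + C2*b + C3*b^2


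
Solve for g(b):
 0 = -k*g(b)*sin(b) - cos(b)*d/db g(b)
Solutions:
 g(b) = C1*exp(k*log(cos(b)))


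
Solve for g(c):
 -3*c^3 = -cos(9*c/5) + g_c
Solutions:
 g(c) = C1 - 3*c^4/4 + 5*sin(9*c/5)/9


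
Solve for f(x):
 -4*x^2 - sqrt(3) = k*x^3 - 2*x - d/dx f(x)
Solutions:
 f(x) = C1 + k*x^4/4 + 4*x^3/3 - x^2 + sqrt(3)*x


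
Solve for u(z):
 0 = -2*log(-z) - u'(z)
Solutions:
 u(z) = C1 - 2*z*log(-z) + 2*z


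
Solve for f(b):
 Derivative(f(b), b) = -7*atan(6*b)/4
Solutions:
 f(b) = C1 - 7*b*atan(6*b)/4 + 7*log(36*b^2 + 1)/48


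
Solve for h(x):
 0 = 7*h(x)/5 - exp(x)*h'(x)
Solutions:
 h(x) = C1*exp(-7*exp(-x)/5)


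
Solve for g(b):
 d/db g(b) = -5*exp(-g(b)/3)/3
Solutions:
 g(b) = 3*log(C1 - 5*b/9)


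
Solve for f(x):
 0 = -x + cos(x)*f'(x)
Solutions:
 f(x) = C1 + Integral(x/cos(x), x)


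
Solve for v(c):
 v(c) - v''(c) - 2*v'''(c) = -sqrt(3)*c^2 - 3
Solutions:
 v(c) = C1*exp(-c*((6*sqrt(78) + 53)^(-1/3) + 2 + (6*sqrt(78) + 53)^(1/3))/12)*sin(sqrt(3)*c*(-(6*sqrt(78) + 53)^(1/3) + (6*sqrt(78) + 53)^(-1/3))/12) + C2*exp(-c*((6*sqrt(78) + 53)^(-1/3) + 2 + (6*sqrt(78) + 53)^(1/3))/12)*cos(sqrt(3)*c*(-(6*sqrt(78) + 53)^(1/3) + (6*sqrt(78) + 53)^(-1/3))/12) + C3*exp(c*(-1 + (6*sqrt(78) + 53)^(-1/3) + (6*sqrt(78) + 53)^(1/3))/6) - sqrt(3)*c^2 - 2*sqrt(3) - 3


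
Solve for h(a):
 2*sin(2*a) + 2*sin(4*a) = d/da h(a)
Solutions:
 h(a) = C1 - cos(2*a) - cos(4*a)/2


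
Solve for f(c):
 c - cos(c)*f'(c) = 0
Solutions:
 f(c) = C1 + Integral(c/cos(c), c)


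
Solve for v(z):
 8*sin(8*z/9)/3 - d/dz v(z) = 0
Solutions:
 v(z) = C1 - 3*cos(8*z/9)


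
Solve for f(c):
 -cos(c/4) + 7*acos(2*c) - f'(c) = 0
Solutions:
 f(c) = C1 + 7*c*acos(2*c) - 7*sqrt(1 - 4*c^2)/2 - 4*sin(c/4)


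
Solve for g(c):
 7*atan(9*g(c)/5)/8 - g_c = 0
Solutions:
 Integral(1/atan(9*_y/5), (_y, g(c))) = C1 + 7*c/8


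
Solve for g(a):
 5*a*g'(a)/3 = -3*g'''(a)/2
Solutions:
 g(a) = C1 + Integral(C2*airyai(-30^(1/3)*a/3) + C3*airybi(-30^(1/3)*a/3), a)


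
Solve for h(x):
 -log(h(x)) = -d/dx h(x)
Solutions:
 li(h(x)) = C1 + x


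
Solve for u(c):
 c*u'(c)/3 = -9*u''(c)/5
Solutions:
 u(c) = C1 + C2*erf(sqrt(30)*c/18)


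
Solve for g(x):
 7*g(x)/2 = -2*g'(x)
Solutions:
 g(x) = C1*exp(-7*x/4)


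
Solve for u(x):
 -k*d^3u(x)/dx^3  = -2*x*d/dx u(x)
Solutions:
 u(x) = C1 + Integral(C2*airyai(2^(1/3)*x*(1/k)^(1/3)) + C3*airybi(2^(1/3)*x*(1/k)^(1/3)), x)


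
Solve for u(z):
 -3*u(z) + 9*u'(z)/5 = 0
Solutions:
 u(z) = C1*exp(5*z/3)


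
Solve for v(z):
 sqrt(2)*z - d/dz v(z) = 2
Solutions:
 v(z) = C1 + sqrt(2)*z^2/2 - 2*z


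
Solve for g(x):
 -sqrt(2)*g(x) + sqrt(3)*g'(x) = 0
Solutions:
 g(x) = C1*exp(sqrt(6)*x/3)


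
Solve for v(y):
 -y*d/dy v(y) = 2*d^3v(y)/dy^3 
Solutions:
 v(y) = C1 + Integral(C2*airyai(-2^(2/3)*y/2) + C3*airybi(-2^(2/3)*y/2), y)


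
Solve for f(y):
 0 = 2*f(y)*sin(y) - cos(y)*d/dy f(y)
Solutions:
 f(y) = C1/cos(y)^2


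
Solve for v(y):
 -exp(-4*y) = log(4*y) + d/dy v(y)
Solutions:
 v(y) = C1 - y*log(y) + y*(1 - 2*log(2)) + exp(-4*y)/4


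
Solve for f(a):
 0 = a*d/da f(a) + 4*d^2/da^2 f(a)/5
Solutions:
 f(a) = C1 + C2*erf(sqrt(10)*a/4)


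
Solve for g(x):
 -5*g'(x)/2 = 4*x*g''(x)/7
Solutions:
 g(x) = C1 + C2/x^(27/8)


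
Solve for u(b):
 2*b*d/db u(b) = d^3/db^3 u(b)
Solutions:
 u(b) = C1 + Integral(C2*airyai(2^(1/3)*b) + C3*airybi(2^(1/3)*b), b)


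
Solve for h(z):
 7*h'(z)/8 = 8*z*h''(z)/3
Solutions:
 h(z) = C1 + C2*z^(85/64)


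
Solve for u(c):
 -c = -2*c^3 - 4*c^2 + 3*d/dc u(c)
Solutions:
 u(c) = C1 + c^4/6 + 4*c^3/9 - c^2/6


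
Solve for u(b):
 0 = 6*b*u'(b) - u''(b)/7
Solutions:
 u(b) = C1 + C2*erfi(sqrt(21)*b)


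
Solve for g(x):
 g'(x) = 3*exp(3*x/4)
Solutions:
 g(x) = C1 + 4*exp(3*x/4)


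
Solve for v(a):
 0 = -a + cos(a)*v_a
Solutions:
 v(a) = C1 + Integral(a/cos(a), a)


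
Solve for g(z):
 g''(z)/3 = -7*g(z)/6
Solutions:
 g(z) = C1*sin(sqrt(14)*z/2) + C2*cos(sqrt(14)*z/2)


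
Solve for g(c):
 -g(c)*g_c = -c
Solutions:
 g(c) = -sqrt(C1 + c^2)
 g(c) = sqrt(C1 + c^2)


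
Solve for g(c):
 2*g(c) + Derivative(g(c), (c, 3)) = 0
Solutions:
 g(c) = C3*exp(-2^(1/3)*c) + (C1*sin(2^(1/3)*sqrt(3)*c/2) + C2*cos(2^(1/3)*sqrt(3)*c/2))*exp(2^(1/3)*c/2)


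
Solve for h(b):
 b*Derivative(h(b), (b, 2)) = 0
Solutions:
 h(b) = C1 + C2*b


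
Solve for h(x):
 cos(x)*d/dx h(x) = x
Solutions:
 h(x) = C1 + Integral(x/cos(x), x)


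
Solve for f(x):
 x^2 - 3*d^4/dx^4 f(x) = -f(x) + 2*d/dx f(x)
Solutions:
 f(x) = C1*exp(x*(-2^(2/3) + 2^(1/3) + 2)/6)*sin(2^(1/3)*sqrt(3)*x*(1 + 2^(1/3))/6) + C2*exp(x*(-2^(2/3) + 2^(1/3) + 2)/6)*cos(2^(1/3)*sqrt(3)*x*(1 + 2^(1/3))/6) + C3*exp(-x) + C4*exp(x*(-2^(1/3) + 1 + 2^(2/3))/3) - x^2 - 4*x - 8


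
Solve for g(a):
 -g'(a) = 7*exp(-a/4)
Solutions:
 g(a) = C1 + 28*exp(-a/4)


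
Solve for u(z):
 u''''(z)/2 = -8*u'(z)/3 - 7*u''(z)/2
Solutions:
 u(z) = C1 + C2*exp(-3^(1/3)*z*(-(24 + sqrt(1605))^(1/3) + 7*3^(1/3)/(24 + sqrt(1605))^(1/3))/6)*sin(3^(1/6)*z*(21/(24 + sqrt(1605))^(1/3) + 3^(2/3)*(24 + sqrt(1605))^(1/3))/6) + C3*exp(-3^(1/3)*z*(-(24 + sqrt(1605))^(1/3) + 7*3^(1/3)/(24 + sqrt(1605))^(1/3))/6)*cos(3^(1/6)*z*(21/(24 + sqrt(1605))^(1/3) + 3^(2/3)*(24 + sqrt(1605))^(1/3))/6) + C4*exp(3^(1/3)*z*(-(24 + sqrt(1605))^(1/3) + 7*3^(1/3)/(24 + sqrt(1605))^(1/3))/3)


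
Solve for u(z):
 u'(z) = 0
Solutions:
 u(z) = C1


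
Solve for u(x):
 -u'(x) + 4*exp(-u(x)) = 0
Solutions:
 u(x) = log(C1 + 4*x)


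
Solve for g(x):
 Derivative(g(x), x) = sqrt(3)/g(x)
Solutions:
 g(x) = -sqrt(C1 + 2*sqrt(3)*x)
 g(x) = sqrt(C1 + 2*sqrt(3)*x)


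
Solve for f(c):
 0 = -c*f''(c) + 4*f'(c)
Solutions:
 f(c) = C1 + C2*c^5


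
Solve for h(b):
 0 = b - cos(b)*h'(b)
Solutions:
 h(b) = C1 + Integral(b/cos(b), b)


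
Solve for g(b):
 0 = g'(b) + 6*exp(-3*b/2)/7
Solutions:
 g(b) = C1 + 4*exp(-3*b/2)/7


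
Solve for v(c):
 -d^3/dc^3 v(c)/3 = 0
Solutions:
 v(c) = C1 + C2*c + C3*c^2


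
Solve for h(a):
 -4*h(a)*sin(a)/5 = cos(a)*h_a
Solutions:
 h(a) = C1*cos(a)^(4/5)


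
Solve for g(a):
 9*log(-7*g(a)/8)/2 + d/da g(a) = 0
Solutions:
 2*Integral(1/(log(-_y) - 3*log(2) + log(7)), (_y, g(a)))/9 = C1 - a


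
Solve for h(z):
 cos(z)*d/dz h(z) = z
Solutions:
 h(z) = C1 + Integral(z/cos(z), z)


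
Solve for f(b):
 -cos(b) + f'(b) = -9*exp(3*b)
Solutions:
 f(b) = C1 - 3*exp(3*b) + sin(b)


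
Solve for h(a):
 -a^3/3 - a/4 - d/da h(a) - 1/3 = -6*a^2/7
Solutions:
 h(a) = C1 - a^4/12 + 2*a^3/7 - a^2/8 - a/3


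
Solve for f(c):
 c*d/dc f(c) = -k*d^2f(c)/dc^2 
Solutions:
 f(c) = C1 + C2*sqrt(k)*erf(sqrt(2)*c*sqrt(1/k)/2)


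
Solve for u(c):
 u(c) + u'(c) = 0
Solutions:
 u(c) = C1*exp(-c)


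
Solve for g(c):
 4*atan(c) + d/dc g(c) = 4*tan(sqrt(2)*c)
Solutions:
 g(c) = C1 - 4*c*atan(c) + 2*log(c^2 + 1) - 2*sqrt(2)*log(cos(sqrt(2)*c))


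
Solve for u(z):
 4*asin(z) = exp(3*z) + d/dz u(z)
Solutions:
 u(z) = C1 + 4*z*asin(z) + 4*sqrt(1 - z^2) - exp(3*z)/3


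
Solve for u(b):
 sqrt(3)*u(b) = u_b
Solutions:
 u(b) = C1*exp(sqrt(3)*b)


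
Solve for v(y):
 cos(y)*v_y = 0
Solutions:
 v(y) = C1


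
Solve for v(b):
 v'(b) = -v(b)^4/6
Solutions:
 v(b) = 2^(1/3)*(1/(C1 + b))^(1/3)
 v(b) = 2^(1/3)*(-1 - sqrt(3)*I)*(1/(C1 + b))^(1/3)/2
 v(b) = 2^(1/3)*(-1 + sqrt(3)*I)*(1/(C1 + b))^(1/3)/2


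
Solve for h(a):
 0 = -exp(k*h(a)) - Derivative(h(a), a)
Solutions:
 h(a) = Piecewise((log(1/(C1*k + a*k))/k, Ne(k, 0)), (nan, True))
 h(a) = Piecewise((C1 - a, Eq(k, 0)), (nan, True))


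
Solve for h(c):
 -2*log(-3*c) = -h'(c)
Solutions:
 h(c) = C1 + 2*c*log(-c) + 2*c*(-1 + log(3))


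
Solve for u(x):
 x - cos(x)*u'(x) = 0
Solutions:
 u(x) = C1 + Integral(x/cos(x), x)


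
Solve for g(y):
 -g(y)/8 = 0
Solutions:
 g(y) = 0


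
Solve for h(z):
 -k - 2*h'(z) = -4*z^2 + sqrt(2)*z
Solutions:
 h(z) = C1 - k*z/2 + 2*z^3/3 - sqrt(2)*z^2/4


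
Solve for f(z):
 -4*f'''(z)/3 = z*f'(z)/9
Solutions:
 f(z) = C1 + Integral(C2*airyai(-18^(1/3)*z/6) + C3*airybi(-18^(1/3)*z/6), z)


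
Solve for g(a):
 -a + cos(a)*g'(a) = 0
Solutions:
 g(a) = C1 + Integral(a/cos(a), a)


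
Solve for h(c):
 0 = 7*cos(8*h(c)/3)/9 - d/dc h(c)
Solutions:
 -7*c/9 - 3*log(sin(8*h(c)/3) - 1)/16 + 3*log(sin(8*h(c)/3) + 1)/16 = C1


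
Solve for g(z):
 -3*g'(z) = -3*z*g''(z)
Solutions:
 g(z) = C1 + C2*z^2


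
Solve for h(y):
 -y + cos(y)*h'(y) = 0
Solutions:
 h(y) = C1 + Integral(y/cos(y), y)


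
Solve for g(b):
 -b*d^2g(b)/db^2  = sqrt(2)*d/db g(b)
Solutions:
 g(b) = C1 + C2*b^(1 - sqrt(2))


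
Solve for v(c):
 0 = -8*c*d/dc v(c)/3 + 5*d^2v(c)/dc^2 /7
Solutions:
 v(c) = C1 + C2*erfi(2*sqrt(105)*c/15)


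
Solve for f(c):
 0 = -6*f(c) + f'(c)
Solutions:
 f(c) = C1*exp(6*c)


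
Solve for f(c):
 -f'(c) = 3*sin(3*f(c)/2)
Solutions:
 f(c) = -2*acos((-C1 - exp(9*c))/(C1 - exp(9*c)))/3 + 4*pi/3
 f(c) = 2*acos((-C1 - exp(9*c))/(C1 - exp(9*c)))/3


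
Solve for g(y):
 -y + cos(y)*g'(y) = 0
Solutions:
 g(y) = C1 + Integral(y/cos(y), y)


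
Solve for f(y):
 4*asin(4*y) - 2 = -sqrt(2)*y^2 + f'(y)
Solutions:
 f(y) = C1 + sqrt(2)*y^3/3 + 4*y*asin(4*y) - 2*y + sqrt(1 - 16*y^2)


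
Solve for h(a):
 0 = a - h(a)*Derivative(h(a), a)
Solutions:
 h(a) = -sqrt(C1 + a^2)
 h(a) = sqrt(C1 + a^2)


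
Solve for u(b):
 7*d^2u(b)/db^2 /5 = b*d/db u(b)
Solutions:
 u(b) = C1 + C2*erfi(sqrt(70)*b/14)


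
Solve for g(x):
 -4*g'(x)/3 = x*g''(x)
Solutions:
 g(x) = C1 + C2/x^(1/3)


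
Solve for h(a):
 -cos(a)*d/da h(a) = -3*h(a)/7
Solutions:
 h(a) = C1*(sin(a) + 1)^(3/14)/(sin(a) - 1)^(3/14)


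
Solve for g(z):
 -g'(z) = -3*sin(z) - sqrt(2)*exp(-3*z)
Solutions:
 g(z) = C1 - 3*cos(z) - sqrt(2)*exp(-3*z)/3


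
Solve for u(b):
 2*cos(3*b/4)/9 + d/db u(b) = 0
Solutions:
 u(b) = C1 - 8*sin(3*b/4)/27


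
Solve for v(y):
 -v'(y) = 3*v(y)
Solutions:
 v(y) = C1*exp(-3*y)


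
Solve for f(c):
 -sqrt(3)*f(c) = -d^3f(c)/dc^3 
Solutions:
 f(c) = C3*exp(3^(1/6)*c) + (C1*sin(3^(2/3)*c/2) + C2*cos(3^(2/3)*c/2))*exp(-3^(1/6)*c/2)


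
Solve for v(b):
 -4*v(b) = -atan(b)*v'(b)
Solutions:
 v(b) = C1*exp(4*Integral(1/atan(b), b))


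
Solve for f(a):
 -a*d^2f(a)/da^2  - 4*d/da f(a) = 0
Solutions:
 f(a) = C1 + C2/a^3


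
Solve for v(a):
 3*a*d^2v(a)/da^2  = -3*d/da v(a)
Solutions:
 v(a) = C1 + C2*log(a)


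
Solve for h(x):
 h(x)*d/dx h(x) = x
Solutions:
 h(x) = -sqrt(C1 + x^2)
 h(x) = sqrt(C1 + x^2)


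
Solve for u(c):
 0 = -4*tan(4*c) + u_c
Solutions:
 u(c) = C1 - log(cos(4*c))


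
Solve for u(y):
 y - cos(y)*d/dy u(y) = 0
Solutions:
 u(y) = C1 + Integral(y/cos(y), y)


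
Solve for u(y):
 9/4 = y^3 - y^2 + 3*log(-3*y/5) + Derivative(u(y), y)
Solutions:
 u(y) = C1 - y^4/4 + y^3/3 - 3*y*log(-y) + y*(-3*log(3) + 3*log(5) + 21/4)


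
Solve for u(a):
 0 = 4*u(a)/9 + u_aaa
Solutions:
 u(a) = C3*exp(-2^(2/3)*3^(1/3)*a/3) + (C1*sin(2^(2/3)*3^(5/6)*a/6) + C2*cos(2^(2/3)*3^(5/6)*a/6))*exp(2^(2/3)*3^(1/3)*a/6)


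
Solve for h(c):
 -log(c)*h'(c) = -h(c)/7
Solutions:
 h(c) = C1*exp(li(c)/7)


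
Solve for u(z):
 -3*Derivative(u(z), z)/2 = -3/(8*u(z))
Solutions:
 u(z) = -sqrt(C1 + 2*z)/2
 u(z) = sqrt(C1 + 2*z)/2


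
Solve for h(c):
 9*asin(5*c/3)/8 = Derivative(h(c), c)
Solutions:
 h(c) = C1 + 9*c*asin(5*c/3)/8 + 9*sqrt(9 - 25*c^2)/40


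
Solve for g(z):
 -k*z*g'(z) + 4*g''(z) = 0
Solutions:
 g(z) = Piecewise((-sqrt(2)*sqrt(pi)*C1*erf(sqrt(2)*z*sqrt(-k)/4)/sqrt(-k) - C2, (k > 0) | (k < 0)), (-C1*z - C2, True))


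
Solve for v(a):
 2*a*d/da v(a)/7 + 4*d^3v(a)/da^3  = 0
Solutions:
 v(a) = C1 + Integral(C2*airyai(-14^(2/3)*a/14) + C3*airybi(-14^(2/3)*a/14), a)


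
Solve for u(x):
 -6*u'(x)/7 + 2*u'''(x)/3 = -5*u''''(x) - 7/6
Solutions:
 u(x) = C1 + C2*exp(-x*(28*7^(1/3)/(135*sqrt(163689) + 54619)^(1/3) + 28 + 7^(2/3)*(135*sqrt(163689) + 54619)^(1/3))/630)*sin(sqrt(3)*7^(1/3)*x*(-7^(1/3)*(135*sqrt(163689) + 54619)^(1/3) + 28/(135*sqrt(163689) + 54619)^(1/3))/630) + C3*exp(-x*(28*7^(1/3)/(135*sqrt(163689) + 54619)^(1/3) + 28 + 7^(2/3)*(135*sqrt(163689) + 54619)^(1/3))/630)*cos(sqrt(3)*7^(1/3)*x*(-7^(1/3)*(135*sqrt(163689) + 54619)^(1/3) + 28/(135*sqrt(163689) + 54619)^(1/3))/630) + C4*exp(x*(-14 + 28*7^(1/3)/(135*sqrt(163689) + 54619)^(1/3) + 7^(2/3)*(135*sqrt(163689) + 54619)^(1/3))/315) + 49*x/36


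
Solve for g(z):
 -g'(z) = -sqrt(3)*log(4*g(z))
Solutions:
 -sqrt(3)*Integral(1/(log(_y) + 2*log(2)), (_y, g(z)))/3 = C1 - z


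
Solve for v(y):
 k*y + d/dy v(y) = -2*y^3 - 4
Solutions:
 v(y) = C1 - k*y^2/2 - y^4/2 - 4*y


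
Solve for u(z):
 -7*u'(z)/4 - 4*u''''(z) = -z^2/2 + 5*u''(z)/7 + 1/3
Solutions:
 u(z) = C1 + C2*exp(-42^(1/3)*z*(-(3087 + sqrt(9571569))^(1/3) + 10*42^(1/3)/(3087 + sqrt(9571569))^(1/3))/168)*sin(14^(1/3)*3^(1/6)*z*(30*14^(1/3)/(3087 + sqrt(9571569))^(1/3) + 3^(2/3)*(3087 + sqrt(9571569))^(1/3))/168) + C3*exp(-42^(1/3)*z*(-(3087 + sqrt(9571569))^(1/3) + 10*42^(1/3)/(3087 + sqrt(9571569))^(1/3))/168)*cos(14^(1/3)*3^(1/6)*z*(30*14^(1/3)/(3087 + sqrt(9571569))^(1/3) + 3^(2/3)*(3087 + sqrt(9571569))^(1/3))/168) + C4*exp(42^(1/3)*z*(-(3087 + sqrt(9571569))^(1/3) + 10*42^(1/3)/(3087 + sqrt(9571569))^(1/3))/84) + 2*z^3/21 - 40*z^2/343 - 4804*z/50421


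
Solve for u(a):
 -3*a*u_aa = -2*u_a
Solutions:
 u(a) = C1 + C2*a^(5/3)


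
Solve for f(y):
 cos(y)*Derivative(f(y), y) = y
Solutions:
 f(y) = C1 + Integral(y/cos(y), y)


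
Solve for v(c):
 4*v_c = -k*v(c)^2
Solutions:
 v(c) = 4/(C1 + c*k)


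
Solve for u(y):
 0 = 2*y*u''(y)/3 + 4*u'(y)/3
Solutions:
 u(y) = C1 + C2/y


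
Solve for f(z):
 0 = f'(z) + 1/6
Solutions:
 f(z) = C1 - z/6


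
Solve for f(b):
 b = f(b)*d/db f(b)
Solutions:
 f(b) = -sqrt(C1 + b^2)
 f(b) = sqrt(C1 + b^2)


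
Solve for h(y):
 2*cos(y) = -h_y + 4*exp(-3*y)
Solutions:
 h(y) = C1 - 2*sin(y) - 4*exp(-3*y)/3


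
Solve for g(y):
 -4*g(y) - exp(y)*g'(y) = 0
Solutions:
 g(y) = C1*exp(4*exp(-y))


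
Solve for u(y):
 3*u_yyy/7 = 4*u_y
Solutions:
 u(y) = C1 + C2*exp(-2*sqrt(21)*y/3) + C3*exp(2*sqrt(21)*y/3)


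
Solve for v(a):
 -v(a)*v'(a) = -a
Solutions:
 v(a) = -sqrt(C1 + a^2)
 v(a) = sqrt(C1 + a^2)


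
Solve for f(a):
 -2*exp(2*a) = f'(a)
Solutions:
 f(a) = C1 - exp(2*a)


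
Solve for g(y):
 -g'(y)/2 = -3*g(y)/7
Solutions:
 g(y) = C1*exp(6*y/7)


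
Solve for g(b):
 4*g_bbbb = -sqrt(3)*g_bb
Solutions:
 g(b) = C1 + C2*b + C3*sin(3^(1/4)*b/2) + C4*cos(3^(1/4)*b/2)


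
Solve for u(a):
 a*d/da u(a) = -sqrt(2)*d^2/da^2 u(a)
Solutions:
 u(a) = C1 + C2*erf(2^(1/4)*a/2)


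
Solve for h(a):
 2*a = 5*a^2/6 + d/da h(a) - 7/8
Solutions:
 h(a) = C1 - 5*a^3/18 + a^2 + 7*a/8


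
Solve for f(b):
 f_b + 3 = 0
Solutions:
 f(b) = C1 - 3*b


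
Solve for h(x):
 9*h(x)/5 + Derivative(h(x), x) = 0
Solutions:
 h(x) = C1*exp(-9*x/5)


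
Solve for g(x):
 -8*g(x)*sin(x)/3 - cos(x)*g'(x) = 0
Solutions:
 g(x) = C1*cos(x)^(8/3)


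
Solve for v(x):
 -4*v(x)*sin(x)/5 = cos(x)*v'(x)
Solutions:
 v(x) = C1*cos(x)^(4/5)


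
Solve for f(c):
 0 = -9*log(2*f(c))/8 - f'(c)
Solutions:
 8*Integral(1/(log(_y) + log(2)), (_y, f(c)))/9 = C1 - c


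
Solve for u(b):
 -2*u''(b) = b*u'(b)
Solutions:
 u(b) = C1 + C2*erf(b/2)


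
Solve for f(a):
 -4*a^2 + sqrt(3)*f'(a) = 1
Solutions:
 f(a) = C1 + 4*sqrt(3)*a^3/9 + sqrt(3)*a/3


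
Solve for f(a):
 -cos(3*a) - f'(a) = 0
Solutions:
 f(a) = C1 - sin(3*a)/3


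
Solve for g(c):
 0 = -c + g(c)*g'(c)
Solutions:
 g(c) = -sqrt(C1 + c^2)
 g(c) = sqrt(C1 + c^2)


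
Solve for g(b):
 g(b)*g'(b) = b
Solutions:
 g(b) = -sqrt(C1 + b^2)
 g(b) = sqrt(C1 + b^2)


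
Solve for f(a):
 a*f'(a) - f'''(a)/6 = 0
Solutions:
 f(a) = C1 + Integral(C2*airyai(6^(1/3)*a) + C3*airybi(6^(1/3)*a), a)


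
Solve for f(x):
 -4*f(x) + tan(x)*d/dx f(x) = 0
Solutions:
 f(x) = C1*sin(x)^4


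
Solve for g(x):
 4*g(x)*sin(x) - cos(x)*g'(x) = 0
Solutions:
 g(x) = C1/cos(x)^4


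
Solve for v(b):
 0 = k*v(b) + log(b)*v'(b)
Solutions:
 v(b) = C1*exp(-k*li(b))


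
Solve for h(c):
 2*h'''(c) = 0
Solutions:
 h(c) = C1 + C2*c + C3*c^2


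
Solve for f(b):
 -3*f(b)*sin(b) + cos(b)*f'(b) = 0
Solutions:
 f(b) = C1/cos(b)^3


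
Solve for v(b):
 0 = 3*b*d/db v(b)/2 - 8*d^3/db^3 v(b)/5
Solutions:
 v(b) = C1 + Integral(C2*airyai(15^(1/3)*2^(2/3)*b/4) + C3*airybi(15^(1/3)*2^(2/3)*b/4), b)


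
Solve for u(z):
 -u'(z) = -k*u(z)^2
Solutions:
 u(z) = -1/(C1 + k*z)


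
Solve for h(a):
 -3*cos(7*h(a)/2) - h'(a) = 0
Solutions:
 h(a) = -2*asin((C1 + exp(21*a))/(C1 - exp(21*a)))/7 + 2*pi/7
 h(a) = 2*asin((C1 + exp(21*a))/(C1 - exp(21*a)))/7


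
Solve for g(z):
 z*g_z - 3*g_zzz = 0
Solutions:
 g(z) = C1 + Integral(C2*airyai(3^(2/3)*z/3) + C3*airybi(3^(2/3)*z/3), z)


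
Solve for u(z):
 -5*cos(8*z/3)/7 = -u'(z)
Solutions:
 u(z) = C1 + 15*sin(8*z/3)/56


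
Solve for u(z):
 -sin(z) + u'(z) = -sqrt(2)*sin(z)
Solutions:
 u(z) = C1 - cos(z) + sqrt(2)*cos(z)


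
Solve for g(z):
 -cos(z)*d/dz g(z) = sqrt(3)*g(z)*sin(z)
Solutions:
 g(z) = C1*cos(z)^(sqrt(3))


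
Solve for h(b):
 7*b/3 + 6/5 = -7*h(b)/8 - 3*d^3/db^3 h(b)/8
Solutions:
 h(b) = C3*exp(-3^(2/3)*7^(1/3)*b/3) - 8*b/3 + (C1*sin(3^(1/6)*7^(1/3)*b/2) + C2*cos(3^(1/6)*7^(1/3)*b/2))*exp(3^(2/3)*7^(1/3)*b/6) - 48/35


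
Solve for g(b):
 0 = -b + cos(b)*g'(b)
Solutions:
 g(b) = C1 + Integral(b/cos(b), b)


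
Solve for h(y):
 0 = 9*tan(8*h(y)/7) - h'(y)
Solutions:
 h(y) = -7*asin(C1*exp(72*y/7))/8 + 7*pi/8
 h(y) = 7*asin(C1*exp(72*y/7))/8


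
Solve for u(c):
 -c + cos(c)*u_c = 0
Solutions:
 u(c) = C1 + Integral(c/cos(c), c)


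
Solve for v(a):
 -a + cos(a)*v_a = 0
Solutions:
 v(a) = C1 + Integral(a/cos(a), a)


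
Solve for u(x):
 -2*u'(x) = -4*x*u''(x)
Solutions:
 u(x) = C1 + C2*x^(3/2)


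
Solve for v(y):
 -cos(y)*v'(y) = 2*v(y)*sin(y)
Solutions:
 v(y) = C1*cos(y)^2


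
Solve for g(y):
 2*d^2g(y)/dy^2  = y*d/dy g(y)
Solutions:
 g(y) = C1 + C2*erfi(y/2)


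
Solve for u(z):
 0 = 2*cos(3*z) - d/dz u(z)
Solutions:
 u(z) = C1 + 2*sin(3*z)/3


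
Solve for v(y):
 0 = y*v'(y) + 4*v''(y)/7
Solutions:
 v(y) = C1 + C2*erf(sqrt(14)*y/4)


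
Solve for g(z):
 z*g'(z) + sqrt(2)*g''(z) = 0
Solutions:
 g(z) = C1 + C2*erf(2^(1/4)*z/2)


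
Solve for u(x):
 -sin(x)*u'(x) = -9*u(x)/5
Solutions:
 u(x) = C1*(cos(x) - 1)^(9/10)/(cos(x) + 1)^(9/10)


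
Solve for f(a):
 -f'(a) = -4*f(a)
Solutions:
 f(a) = C1*exp(4*a)


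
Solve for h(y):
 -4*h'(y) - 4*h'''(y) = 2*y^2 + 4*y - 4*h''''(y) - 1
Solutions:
 h(y) = C1 + C2*exp(y*(-2^(2/3)*(3*sqrt(93) + 29)^(1/3) - 2*2^(1/3)/(3*sqrt(93) + 29)^(1/3) + 4)/12)*sin(2^(1/3)*sqrt(3)*y*(-2^(1/3)*(3*sqrt(93) + 29)^(1/3) + 2/(3*sqrt(93) + 29)^(1/3))/12) + C3*exp(y*(-2^(2/3)*(3*sqrt(93) + 29)^(1/3) - 2*2^(1/3)/(3*sqrt(93) + 29)^(1/3) + 4)/12)*cos(2^(1/3)*sqrt(3)*y*(-2^(1/3)*(3*sqrt(93) + 29)^(1/3) + 2/(3*sqrt(93) + 29)^(1/3))/12) + C4*exp(y*(2*2^(1/3)/(3*sqrt(93) + 29)^(1/3) + 2 + 2^(2/3)*(3*sqrt(93) + 29)^(1/3))/6) - y^3/6 - y^2/2 + 5*y/4


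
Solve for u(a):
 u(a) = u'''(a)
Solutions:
 u(a) = C3*exp(a) + (C1*sin(sqrt(3)*a/2) + C2*cos(sqrt(3)*a/2))*exp(-a/2)


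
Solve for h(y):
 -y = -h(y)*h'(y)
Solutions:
 h(y) = -sqrt(C1 + y^2)
 h(y) = sqrt(C1 + y^2)


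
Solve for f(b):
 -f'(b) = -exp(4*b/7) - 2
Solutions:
 f(b) = C1 + 2*b + 7*exp(4*b/7)/4


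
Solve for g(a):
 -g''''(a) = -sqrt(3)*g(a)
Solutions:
 g(a) = C1*exp(-3^(1/8)*a) + C2*exp(3^(1/8)*a) + C3*sin(3^(1/8)*a) + C4*cos(3^(1/8)*a)


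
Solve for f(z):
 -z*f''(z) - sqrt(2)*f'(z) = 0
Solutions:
 f(z) = C1 + C2*z^(1 - sqrt(2))


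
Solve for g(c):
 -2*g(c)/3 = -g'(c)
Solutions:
 g(c) = C1*exp(2*c/3)


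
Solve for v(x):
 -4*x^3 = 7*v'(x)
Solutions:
 v(x) = C1 - x^4/7


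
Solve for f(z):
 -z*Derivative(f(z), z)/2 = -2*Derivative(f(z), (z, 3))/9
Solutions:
 f(z) = C1 + Integral(C2*airyai(2^(1/3)*3^(2/3)*z/2) + C3*airybi(2^(1/3)*3^(2/3)*z/2), z)


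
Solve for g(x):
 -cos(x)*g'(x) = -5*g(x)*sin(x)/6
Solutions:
 g(x) = C1/cos(x)^(5/6)


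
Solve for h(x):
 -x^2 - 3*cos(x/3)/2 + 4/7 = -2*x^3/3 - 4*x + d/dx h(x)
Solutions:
 h(x) = C1 + x^4/6 - x^3/3 + 2*x^2 + 4*x/7 - 9*sin(x/3)/2


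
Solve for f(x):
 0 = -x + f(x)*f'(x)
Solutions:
 f(x) = -sqrt(C1 + x^2)
 f(x) = sqrt(C1 + x^2)


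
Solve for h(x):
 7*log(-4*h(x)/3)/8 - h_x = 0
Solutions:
 -8*Integral(1/(log(-_y) - log(3) + 2*log(2)), (_y, h(x)))/7 = C1 - x


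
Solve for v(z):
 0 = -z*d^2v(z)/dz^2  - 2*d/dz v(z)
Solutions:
 v(z) = C1 + C2/z


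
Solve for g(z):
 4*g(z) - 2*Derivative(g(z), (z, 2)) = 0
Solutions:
 g(z) = C1*exp(-sqrt(2)*z) + C2*exp(sqrt(2)*z)


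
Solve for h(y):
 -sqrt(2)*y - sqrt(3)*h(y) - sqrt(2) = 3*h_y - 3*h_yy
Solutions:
 h(y) = C1*exp(y*(3 + sqrt(3)*sqrt(3 + 4*sqrt(3)))/6) + C2*exp(y*(-sqrt(3)*sqrt(3 + 4*sqrt(3)) + 3)/6) - sqrt(6)*y/3 - sqrt(6)/3 + sqrt(2)


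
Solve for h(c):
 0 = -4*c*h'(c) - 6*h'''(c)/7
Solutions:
 h(c) = C1 + Integral(C2*airyai(-14^(1/3)*3^(2/3)*c/3) + C3*airybi(-14^(1/3)*3^(2/3)*c/3), c)


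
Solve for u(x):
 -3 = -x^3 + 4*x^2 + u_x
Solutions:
 u(x) = C1 + x^4/4 - 4*x^3/3 - 3*x


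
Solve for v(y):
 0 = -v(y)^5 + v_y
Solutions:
 v(y) = -(-1/(C1 + 4*y))^(1/4)
 v(y) = (-1/(C1 + 4*y))^(1/4)
 v(y) = -I*(-1/(C1 + 4*y))^(1/4)
 v(y) = I*(-1/(C1 + 4*y))^(1/4)


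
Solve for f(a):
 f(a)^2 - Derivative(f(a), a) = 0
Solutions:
 f(a) = -1/(C1 + a)


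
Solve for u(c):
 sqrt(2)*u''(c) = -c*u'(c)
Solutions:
 u(c) = C1 + C2*erf(2^(1/4)*c/2)


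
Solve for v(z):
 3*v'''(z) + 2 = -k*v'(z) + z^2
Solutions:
 v(z) = C1 + C2*exp(-sqrt(3)*z*sqrt(-k)/3) + C3*exp(sqrt(3)*z*sqrt(-k)/3) + z^3/(3*k) - 2*z/k - 6*z/k^2


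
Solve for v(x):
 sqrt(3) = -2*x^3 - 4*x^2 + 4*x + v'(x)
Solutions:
 v(x) = C1 + x^4/2 + 4*x^3/3 - 2*x^2 + sqrt(3)*x


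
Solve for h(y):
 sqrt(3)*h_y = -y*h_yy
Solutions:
 h(y) = C1 + C2*y^(1 - sqrt(3))


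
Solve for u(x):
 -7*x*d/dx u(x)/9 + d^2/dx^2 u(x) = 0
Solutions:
 u(x) = C1 + C2*erfi(sqrt(14)*x/6)


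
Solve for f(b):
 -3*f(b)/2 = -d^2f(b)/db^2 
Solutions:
 f(b) = C1*exp(-sqrt(6)*b/2) + C2*exp(sqrt(6)*b/2)


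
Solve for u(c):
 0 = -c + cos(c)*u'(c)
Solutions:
 u(c) = C1 + Integral(c/cos(c), c)


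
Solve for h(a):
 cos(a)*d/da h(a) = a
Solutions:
 h(a) = C1 + Integral(a/cos(a), a)


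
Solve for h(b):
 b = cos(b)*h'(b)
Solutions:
 h(b) = C1 + Integral(b/cos(b), b)


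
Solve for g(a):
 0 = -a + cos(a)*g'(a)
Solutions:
 g(a) = C1 + Integral(a/cos(a), a)


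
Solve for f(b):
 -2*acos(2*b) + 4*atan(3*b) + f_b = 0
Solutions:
 f(b) = C1 + 2*b*acos(2*b) - 4*b*atan(3*b) - sqrt(1 - 4*b^2) + 2*log(9*b^2 + 1)/3


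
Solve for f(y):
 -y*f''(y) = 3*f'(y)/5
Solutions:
 f(y) = C1 + C2*y^(2/5)


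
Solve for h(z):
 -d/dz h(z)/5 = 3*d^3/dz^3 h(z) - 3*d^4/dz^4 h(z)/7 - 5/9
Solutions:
 h(z) = C1 + C2*exp(z*(-10^(2/3)*7^(1/3)*(3*sqrt(989) + 499)^(1/3) - 70*10^(1/3)*7^(2/3)/(3*sqrt(989) + 499)^(1/3) + 140)/60)*sin(sqrt(3)*70^(1/3)*z*(-10^(1/3)*(3*sqrt(989) + 499)^(1/3) + 70*7^(1/3)/(3*sqrt(989) + 499)^(1/3))/60) + C3*exp(z*(-10^(2/3)*7^(1/3)*(3*sqrt(989) + 499)^(1/3) - 70*10^(1/3)*7^(2/3)/(3*sqrt(989) + 499)^(1/3) + 140)/60)*cos(sqrt(3)*70^(1/3)*z*(-10^(1/3)*(3*sqrt(989) + 499)^(1/3) + 70*7^(1/3)/(3*sqrt(989) + 499)^(1/3))/60) + C4*exp(z*(70*10^(1/3)*7^(2/3)/(3*sqrt(989) + 499)^(1/3) + 70 + 10^(2/3)*7^(1/3)*(3*sqrt(989) + 499)^(1/3))/30) + 25*z/9


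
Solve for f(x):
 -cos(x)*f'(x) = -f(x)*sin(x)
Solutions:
 f(x) = C1/cos(x)


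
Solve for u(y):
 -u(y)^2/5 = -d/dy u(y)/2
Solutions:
 u(y) = -5/(C1 + 2*y)


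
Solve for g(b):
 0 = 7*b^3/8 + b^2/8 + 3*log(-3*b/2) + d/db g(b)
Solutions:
 g(b) = C1 - 7*b^4/32 - b^3/24 - 3*b*log(-b) + 3*b*(-log(3) + log(2) + 1)


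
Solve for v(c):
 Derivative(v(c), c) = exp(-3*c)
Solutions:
 v(c) = C1 - exp(-3*c)/3


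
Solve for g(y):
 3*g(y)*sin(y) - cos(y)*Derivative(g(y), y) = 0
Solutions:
 g(y) = C1/cos(y)^3


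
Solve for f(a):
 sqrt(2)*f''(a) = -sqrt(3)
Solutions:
 f(a) = C1 + C2*a - sqrt(6)*a^2/4


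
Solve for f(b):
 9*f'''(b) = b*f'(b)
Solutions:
 f(b) = C1 + Integral(C2*airyai(3^(1/3)*b/3) + C3*airybi(3^(1/3)*b/3), b)


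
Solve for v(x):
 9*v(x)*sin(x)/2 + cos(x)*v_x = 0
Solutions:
 v(x) = C1*cos(x)^(9/2)


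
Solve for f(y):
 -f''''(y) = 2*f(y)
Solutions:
 f(y) = (C1*sin(2^(3/4)*y/2) + C2*cos(2^(3/4)*y/2))*exp(-2^(3/4)*y/2) + (C3*sin(2^(3/4)*y/2) + C4*cos(2^(3/4)*y/2))*exp(2^(3/4)*y/2)


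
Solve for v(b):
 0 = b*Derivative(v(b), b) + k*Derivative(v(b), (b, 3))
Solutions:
 v(b) = C1 + Integral(C2*airyai(b*(-1/k)^(1/3)) + C3*airybi(b*(-1/k)^(1/3)), b)


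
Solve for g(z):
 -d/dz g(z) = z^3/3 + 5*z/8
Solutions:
 g(z) = C1 - z^4/12 - 5*z^2/16


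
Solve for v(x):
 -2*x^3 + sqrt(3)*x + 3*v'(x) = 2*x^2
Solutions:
 v(x) = C1 + x^4/6 + 2*x^3/9 - sqrt(3)*x^2/6


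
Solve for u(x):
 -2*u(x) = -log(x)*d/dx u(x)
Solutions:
 u(x) = C1*exp(2*li(x))


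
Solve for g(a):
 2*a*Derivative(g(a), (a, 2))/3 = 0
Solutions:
 g(a) = C1 + C2*a


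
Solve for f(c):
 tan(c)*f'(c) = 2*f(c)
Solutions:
 f(c) = C1*sin(c)^2


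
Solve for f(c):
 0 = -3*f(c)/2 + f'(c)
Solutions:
 f(c) = C1*exp(3*c/2)


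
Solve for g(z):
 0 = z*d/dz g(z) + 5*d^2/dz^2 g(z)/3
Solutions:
 g(z) = C1 + C2*erf(sqrt(30)*z/10)


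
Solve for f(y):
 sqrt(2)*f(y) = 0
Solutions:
 f(y) = 0


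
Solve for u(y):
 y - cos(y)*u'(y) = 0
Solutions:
 u(y) = C1 + Integral(y/cos(y), y)


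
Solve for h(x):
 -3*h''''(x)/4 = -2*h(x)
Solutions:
 h(x) = C1*exp(-6^(3/4)*x/3) + C2*exp(6^(3/4)*x/3) + C3*sin(6^(3/4)*x/3) + C4*cos(6^(3/4)*x/3)


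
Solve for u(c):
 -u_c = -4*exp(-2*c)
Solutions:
 u(c) = C1 - 2*exp(-2*c)


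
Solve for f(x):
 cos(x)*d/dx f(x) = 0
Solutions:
 f(x) = C1


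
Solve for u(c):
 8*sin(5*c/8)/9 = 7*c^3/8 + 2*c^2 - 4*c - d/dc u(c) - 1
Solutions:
 u(c) = C1 + 7*c^4/32 + 2*c^3/3 - 2*c^2 - c + 64*cos(5*c/8)/45


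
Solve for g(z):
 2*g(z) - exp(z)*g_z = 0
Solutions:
 g(z) = C1*exp(-2*exp(-z))


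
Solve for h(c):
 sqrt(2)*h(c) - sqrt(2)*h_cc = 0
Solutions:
 h(c) = C1*exp(-c) + C2*exp(c)


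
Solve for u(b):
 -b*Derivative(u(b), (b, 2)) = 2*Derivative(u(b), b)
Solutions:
 u(b) = C1 + C2/b


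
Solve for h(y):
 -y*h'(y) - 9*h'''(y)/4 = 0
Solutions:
 h(y) = C1 + Integral(C2*airyai(-2^(2/3)*3^(1/3)*y/3) + C3*airybi(-2^(2/3)*3^(1/3)*y/3), y)


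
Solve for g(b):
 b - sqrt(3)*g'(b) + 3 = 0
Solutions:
 g(b) = C1 + sqrt(3)*b^2/6 + sqrt(3)*b


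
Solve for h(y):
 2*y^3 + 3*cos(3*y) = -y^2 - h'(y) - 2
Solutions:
 h(y) = C1 - y^4/2 - y^3/3 - 2*y - sin(3*y)


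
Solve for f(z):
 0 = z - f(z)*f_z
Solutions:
 f(z) = -sqrt(C1 + z^2)
 f(z) = sqrt(C1 + z^2)


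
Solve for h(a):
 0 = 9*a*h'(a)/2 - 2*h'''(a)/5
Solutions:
 h(a) = C1 + Integral(C2*airyai(90^(1/3)*a/2) + C3*airybi(90^(1/3)*a/2), a)


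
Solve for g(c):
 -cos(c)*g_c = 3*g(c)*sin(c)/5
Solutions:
 g(c) = C1*cos(c)^(3/5)


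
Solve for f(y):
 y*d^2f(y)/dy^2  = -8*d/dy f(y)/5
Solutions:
 f(y) = C1 + C2/y^(3/5)


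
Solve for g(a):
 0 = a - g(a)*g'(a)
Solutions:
 g(a) = -sqrt(C1 + a^2)
 g(a) = sqrt(C1 + a^2)


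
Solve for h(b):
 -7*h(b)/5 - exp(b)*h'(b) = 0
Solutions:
 h(b) = C1*exp(7*exp(-b)/5)


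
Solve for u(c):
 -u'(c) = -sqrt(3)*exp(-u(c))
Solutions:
 u(c) = log(C1 + sqrt(3)*c)


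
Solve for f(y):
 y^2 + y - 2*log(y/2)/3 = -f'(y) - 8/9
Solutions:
 f(y) = C1 - y^3/3 - y^2/2 + 2*y*log(y)/3 - 14*y/9 - 2*y*log(2)/3


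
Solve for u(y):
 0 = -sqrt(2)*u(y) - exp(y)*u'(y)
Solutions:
 u(y) = C1*exp(sqrt(2)*exp(-y))


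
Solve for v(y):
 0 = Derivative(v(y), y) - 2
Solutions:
 v(y) = C1 + 2*y


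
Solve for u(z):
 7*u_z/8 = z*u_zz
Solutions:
 u(z) = C1 + C2*z^(15/8)


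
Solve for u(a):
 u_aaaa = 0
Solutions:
 u(a) = C1 + C2*a + C3*a^2 + C4*a^3


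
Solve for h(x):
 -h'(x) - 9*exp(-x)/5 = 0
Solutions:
 h(x) = C1 + 9*exp(-x)/5


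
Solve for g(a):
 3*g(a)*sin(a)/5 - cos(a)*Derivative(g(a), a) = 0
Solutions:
 g(a) = C1/cos(a)^(3/5)


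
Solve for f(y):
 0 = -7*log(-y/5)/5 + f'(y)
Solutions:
 f(y) = C1 + 7*y*log(-y)/5 + 7*y*(-log(5) - 1)/5


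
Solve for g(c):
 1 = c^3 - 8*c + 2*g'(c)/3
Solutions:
 g(c) = C1 - 3*c^4/8 + 6*c^2 + 3*c/2


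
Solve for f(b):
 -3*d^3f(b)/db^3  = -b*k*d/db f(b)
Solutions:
 f(b) = C1 + Integral(C2*airyai(3^(2/3)*b*k^(1/3)/3) + C3*airybi(3^(2/3)*b*k^(1/3)/3), b)


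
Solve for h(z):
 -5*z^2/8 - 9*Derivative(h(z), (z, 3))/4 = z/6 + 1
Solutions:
 h(z) = C1 + C2*z + C3*z^2 - z^5/216 - z^4/324 - 2*z^3/27


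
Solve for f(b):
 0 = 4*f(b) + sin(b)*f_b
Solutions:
 f(b) = C1*(cos(b)^2 + 2*cos(b) + 1)/(cos(b)^2 - 2*cos(b) + 1)


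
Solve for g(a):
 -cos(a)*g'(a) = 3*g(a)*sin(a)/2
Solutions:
 g(a) = C1*cos(a)^(3/2)


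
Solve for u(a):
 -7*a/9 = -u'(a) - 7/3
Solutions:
 u(a) = C1 + 7*a^2/18 - 7*a/3


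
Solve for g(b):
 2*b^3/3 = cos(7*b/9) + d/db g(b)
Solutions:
 g(b) = C1 + b^4/6 - 9*sin(7*b/9)/7


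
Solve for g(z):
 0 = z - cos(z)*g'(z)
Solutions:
 g(z) = C1 + Integral(z/cos(z), z)


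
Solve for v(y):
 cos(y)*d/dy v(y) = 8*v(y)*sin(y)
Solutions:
 v(y) = C1/cos(y)^8


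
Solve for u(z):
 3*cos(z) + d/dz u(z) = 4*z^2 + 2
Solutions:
 u(z) = C1 + 4*z^3/3 + 2*z - 3*sin(z)


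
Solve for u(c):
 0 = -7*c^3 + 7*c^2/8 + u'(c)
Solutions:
 u(c) = C1 + 7*c^4/4 - 7*c^3/24


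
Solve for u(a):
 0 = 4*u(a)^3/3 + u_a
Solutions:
 u(a) = -sqrt(6)*sqrt(-1/(C1 - 4*a))/2
 u(a) = sqrt(6)*sqrt(-1/(C1 - 4*a))/2


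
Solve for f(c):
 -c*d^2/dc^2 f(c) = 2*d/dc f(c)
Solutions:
 f(c) = C1 + C2/c


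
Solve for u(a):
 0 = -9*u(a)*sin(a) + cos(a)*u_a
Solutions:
 u(a) = C1/cos(a)^9


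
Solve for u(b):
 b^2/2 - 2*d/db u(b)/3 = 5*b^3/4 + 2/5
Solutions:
 u(b) = C1 - 15*b^4/32 + b^3/4 - 3*b/5


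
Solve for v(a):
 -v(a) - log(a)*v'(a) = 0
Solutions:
 v(a) = C1*exp(-li(a))


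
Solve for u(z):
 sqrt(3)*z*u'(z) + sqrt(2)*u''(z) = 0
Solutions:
 u(z) = C1 + C2*erf(6^(1/4)*z/2)


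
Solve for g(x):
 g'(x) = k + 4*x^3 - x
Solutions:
 g(x) = C1 + k*x + x^4 - x^2/2


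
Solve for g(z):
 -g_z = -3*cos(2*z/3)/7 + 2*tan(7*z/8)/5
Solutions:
 g(z) = C1 + 16*log(cos(7*z/8))/35 + 9*sin(2*z/3)/14


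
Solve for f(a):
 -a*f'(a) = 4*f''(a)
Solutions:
 f(a) = C1 + C2*erf(sqrt(2)*a/4)


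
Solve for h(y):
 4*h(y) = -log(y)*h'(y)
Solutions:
 h(y) = C1*exp(-4*li(y))


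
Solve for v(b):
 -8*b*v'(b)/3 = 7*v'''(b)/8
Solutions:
 v(b) = C1 + Integral(C2*airyai(-4*21^(2/3)*b/21) + C3*airybi(-4*21^(2/3)*b/21), b)


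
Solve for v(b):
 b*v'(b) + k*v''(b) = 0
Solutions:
 v(b) = C1 + C2*sqrt(k)*erf(sqrt(2)*b*sqrt(1/k)/2)


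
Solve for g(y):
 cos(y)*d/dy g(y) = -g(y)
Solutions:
 g(y) = C1*sqrt(sin(y) - 1)/sqrt(sin(y) + 1)


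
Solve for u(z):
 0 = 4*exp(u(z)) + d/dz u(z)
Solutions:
 u(z) = log(1/(C1 + 4*z))


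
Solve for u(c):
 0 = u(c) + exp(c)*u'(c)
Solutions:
 u(c) = C1*exp(exp(-c))


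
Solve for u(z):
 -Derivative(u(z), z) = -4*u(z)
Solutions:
 u(z) = C1*exp(4*z)


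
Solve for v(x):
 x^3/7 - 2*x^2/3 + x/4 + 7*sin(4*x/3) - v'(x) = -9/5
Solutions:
 v(x) = C1 + x^4/28 - 2*x^3/9 + x^2/8 + 9*x/5 - 21*cos(4*x/3)/4


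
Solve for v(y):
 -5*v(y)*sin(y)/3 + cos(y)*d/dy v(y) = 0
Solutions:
 v(y) = C1/cos(y)^(5/3)


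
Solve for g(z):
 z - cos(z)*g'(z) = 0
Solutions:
 g(z) = C1 + Integral(z/cos(z), z)


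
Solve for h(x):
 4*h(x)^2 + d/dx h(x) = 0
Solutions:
 h(x) = 1/(C1 + 4*x)


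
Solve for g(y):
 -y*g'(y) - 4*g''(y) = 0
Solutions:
 g(y) = C1 + C2*erf(sqrt(2)*y/4)


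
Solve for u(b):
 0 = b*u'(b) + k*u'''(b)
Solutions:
 u(b) = C1 + Integral(C2*airyai(b*(-1/k)^(1/3)) + C3*airybi(b*(-1/k)^(1/3)), b)


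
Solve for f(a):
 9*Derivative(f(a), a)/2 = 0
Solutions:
 f(a) = C1


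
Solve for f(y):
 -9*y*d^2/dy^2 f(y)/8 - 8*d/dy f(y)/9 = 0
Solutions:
 f(y) = C1 + C2*y^(17/81)


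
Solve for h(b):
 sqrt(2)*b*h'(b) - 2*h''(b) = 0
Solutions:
 h(b) = C1 + C2*erfi(2^(1/4)*b/2)


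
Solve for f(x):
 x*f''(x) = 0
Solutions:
 f(x) = C1 + C2*x


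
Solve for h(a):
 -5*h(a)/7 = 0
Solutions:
 h(a) = 0


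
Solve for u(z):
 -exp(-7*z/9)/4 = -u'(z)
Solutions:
 u(z) = C1 - 9*exp(-7*z/9)/28


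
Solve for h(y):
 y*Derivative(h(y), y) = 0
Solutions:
 h(y) = C1


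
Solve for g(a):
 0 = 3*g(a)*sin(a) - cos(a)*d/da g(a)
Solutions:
 g(a) = C1/cos(a)^3


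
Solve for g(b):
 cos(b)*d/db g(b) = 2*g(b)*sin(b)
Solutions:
 g(b) = C1/cos(b)^2


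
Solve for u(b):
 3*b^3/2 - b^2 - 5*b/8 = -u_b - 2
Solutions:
 u(b) = C1 - 3*b^4/8 + b^3/3 + 5*b^2/16 - 2*b


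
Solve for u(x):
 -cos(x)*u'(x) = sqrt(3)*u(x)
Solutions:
 u(x) = C1*(sin(x) - 1)^(sqrt(3)/2)/(sin(x) + 1)^(sqrt(3)/2)


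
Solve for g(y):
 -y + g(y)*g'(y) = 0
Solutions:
 g(y) = -sqrt(C1 + y^2)
 g(y) = sqrt(C1 + y^2)


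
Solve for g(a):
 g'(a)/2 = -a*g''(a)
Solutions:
 g(a) = C1 + C2*sqrt(a)


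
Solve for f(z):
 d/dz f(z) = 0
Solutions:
 f(z) = C1


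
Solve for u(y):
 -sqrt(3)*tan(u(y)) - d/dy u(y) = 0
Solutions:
 u(y) = pi - asin(C1*exp(-sqrt(3)*y))
 u(y) = asin(C1*exp(-sqrt(3)*y))


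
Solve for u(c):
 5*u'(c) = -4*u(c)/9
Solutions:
 u(c) = C1*exp(-4*c/45)


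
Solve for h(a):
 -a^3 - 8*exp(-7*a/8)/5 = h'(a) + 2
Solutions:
 h(a) = C1 - a^4/4 - 2*a + 64*exp(-7*a/8)/35


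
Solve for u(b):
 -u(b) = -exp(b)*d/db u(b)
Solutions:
 u(b) = C1*exp(-exp(-b))


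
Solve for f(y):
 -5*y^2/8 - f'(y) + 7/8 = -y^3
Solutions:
 f(y) = C1 + y^4/4 - 5*y^3/24 + 7*y/8


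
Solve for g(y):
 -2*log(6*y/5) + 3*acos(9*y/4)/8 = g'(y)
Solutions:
 g(y) = C1 - 2*y*log(y) + 3*y*acos(9*y/4)/8 - 2*y*log(6) + 2*y + 2*y*log(5) - sqrt(16 - 81*y^2)/24


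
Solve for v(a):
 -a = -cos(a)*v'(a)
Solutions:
 v(a) = C1 + Integral(a/cos(a), a)


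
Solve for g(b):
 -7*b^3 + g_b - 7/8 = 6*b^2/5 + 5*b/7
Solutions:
 g(b) = C1 + 7*b^4/4 + 2*b^3/5 + 5*b^2/14 + 7*b/8


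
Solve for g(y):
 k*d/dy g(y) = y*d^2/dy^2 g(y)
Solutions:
 g(y) = C1 + y^(re(k) + 1)*(C2*sin(log(y)*Abs(im(k))) + C3*cos(log(y)*im(k)))


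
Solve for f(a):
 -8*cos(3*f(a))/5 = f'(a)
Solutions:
 8*a/5 - log(sin(3*f(a)) - 1)/6 + log(sin(3*f(a)) + 1)/6 = C1


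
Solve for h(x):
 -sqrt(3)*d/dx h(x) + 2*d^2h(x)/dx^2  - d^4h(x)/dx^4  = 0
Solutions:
 h(x) = C1 + C4*exp(-sqrt(3)*x) + (C2*sin(x/2) + C3*cos(x/2))*exp(sqrt(3)*x/2)


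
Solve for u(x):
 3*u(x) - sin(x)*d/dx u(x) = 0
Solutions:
 u(x) = C1*(cos(x) - 1)^(3/2)/(cos(x) + 1)^(3/2)


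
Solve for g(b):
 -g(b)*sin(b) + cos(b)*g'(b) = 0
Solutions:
 g(b) = C1/cos(b)


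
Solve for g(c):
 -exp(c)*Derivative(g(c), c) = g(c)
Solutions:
 g(c) = C1*exp(exp(-c))


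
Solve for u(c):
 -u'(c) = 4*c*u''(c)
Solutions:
 u(c) = C1 + C2*c^(3/4)


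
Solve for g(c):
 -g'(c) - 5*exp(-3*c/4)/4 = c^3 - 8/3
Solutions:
 g(c) = C1 - c^4/4 + 8*c/3 + 5*exp(-3*c/4)/3


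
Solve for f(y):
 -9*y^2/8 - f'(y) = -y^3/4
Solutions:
 f(y) = C1 + y^4/16 - 3*y^3/8


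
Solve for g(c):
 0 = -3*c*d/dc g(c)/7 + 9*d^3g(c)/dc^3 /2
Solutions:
 g(c) = C1 + Integral(C2*airyai(2^(1/3)*21^(2/3)*c/21) + C3*airybi(2^(1/3)*21^(2/3)*c/21), c)


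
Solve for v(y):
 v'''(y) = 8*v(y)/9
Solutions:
 v(y) = C3*exp(2*3^(1/3)*y/3) + (C1*sin(3^(5/6)*y/3) + C2*cos(3^(5/6)*y/3))*exp(-3^(1/3)*y/3)


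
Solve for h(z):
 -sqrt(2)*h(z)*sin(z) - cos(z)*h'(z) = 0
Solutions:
 h(z) = C1*cos(z)^(sqrt(2))


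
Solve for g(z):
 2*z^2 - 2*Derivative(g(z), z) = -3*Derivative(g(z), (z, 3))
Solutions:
 g(z) = C1 + C2*exp(-sqrt(6)*z/3) + C3*exp(sqrt(6)*z/3) + z^3/3 + 3*z


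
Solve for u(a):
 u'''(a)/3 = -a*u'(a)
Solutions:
 u(a) = C1 + Integral(C2*airyai(-3^(1/3)*a) + C3*airybi(-3^(1/3)*a), a)


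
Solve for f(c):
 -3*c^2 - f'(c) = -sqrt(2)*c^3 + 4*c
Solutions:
 f(c) = C1 + sqrt(2)*c^4/4 - c^3 - 2*c^2


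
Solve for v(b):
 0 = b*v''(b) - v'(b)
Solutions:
 v(b) = C1 + C2*b^2


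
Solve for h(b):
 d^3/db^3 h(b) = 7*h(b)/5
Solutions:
 h(b) = C3*exp(5^(2/3)*7^(1/3)*b/5) + (C1*sin(sqrt(3)*5^(2/3)*7^(1/3)*b/10) + C2*cos(sqrt(3)*5^(2/3)*7^(1/3)*b/10))*exp(-5^(2/3)*7^(1/3)*b/10)


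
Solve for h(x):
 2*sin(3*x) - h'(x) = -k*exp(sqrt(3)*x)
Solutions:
 h(x) = C1 + sqrt(3)*k*exp(sqrt(3)*x)/3 - 2*cos(3*x)/3


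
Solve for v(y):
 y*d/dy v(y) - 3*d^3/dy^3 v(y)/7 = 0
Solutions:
 v(y) = C1 + Integral(C2*airyai(3^(2/3)*7^(1/3)*y/3) + C3*airybi(3^(2/3)*7^(1/3)*y/3), y)


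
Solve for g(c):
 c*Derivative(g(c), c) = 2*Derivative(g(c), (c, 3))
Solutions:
 g(c) = C1 + Integral(C2*airyai(2^(2/3)*c/2) + C3*airybi(2^(2/3)*c/2), c)


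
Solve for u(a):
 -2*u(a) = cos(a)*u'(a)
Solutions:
 u(a) = C1*(sin(a) - 1)/(sin(a) + 1)


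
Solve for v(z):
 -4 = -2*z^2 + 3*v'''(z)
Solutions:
 v(z) = C1 + C2*z + C3*z^2 + z^5/90 - 2*z^3/9


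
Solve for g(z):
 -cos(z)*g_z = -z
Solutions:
 g(z) = C1 + Integral(z/cos(z), z)


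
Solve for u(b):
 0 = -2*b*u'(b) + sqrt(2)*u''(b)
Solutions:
 u(b) = C1 + C2*erfi(2^(3/4)*b/2)


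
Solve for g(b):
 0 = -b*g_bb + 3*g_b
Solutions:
 g(b) = C1 + C2*b^4


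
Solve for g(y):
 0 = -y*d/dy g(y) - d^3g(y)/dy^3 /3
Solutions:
 g(y) = C1 + Integral(C2*airyai(-3^(1/3)*y) + C3*airybi(-3^(1/3)*y), y)


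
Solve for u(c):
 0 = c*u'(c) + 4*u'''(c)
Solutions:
 u(c) = C1 + Integral(C2*airyai(-2^(1/3)*c/2) + C3*airybi(-2^(1/3)*c/2), c)


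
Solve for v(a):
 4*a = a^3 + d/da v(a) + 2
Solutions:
 v(a) = C1 - a^4/4 + 2*a^2 - 2*a


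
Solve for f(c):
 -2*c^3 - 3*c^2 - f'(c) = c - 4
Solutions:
 f(c) = C1 - c^4/2 - c^3 - c^2/2 + 4*c
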